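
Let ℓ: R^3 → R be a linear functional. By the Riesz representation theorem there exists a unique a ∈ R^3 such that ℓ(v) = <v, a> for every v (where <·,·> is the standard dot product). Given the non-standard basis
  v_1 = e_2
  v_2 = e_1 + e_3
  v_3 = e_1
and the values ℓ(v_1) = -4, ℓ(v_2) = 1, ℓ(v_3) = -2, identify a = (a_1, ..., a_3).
a = (-2, -4, 3)

Write a = (a_1, ..., a_3) in the standard basis. For each basis vector v_i, ℓ(v_i) = <v_i, a> is a linear equation in the a_j's. Collect the n equations into a matrix system V a = ℓ, where row i of V is v_i (expressed in the standard basis). Since V is invertible (lower-triangular with 1s on the diagonal, up to permutation), solve by back-substitution:
  V =
[[0, 1, 0],
 [1, 0, 1],
 [1, 0, 0]]
  V a = (-4, 1, -2)
Solving gives a = (-2, -4, 3).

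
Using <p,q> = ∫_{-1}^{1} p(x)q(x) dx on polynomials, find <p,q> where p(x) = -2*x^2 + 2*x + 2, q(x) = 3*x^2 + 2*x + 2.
<p,q> = 48/5

Expand the product: p(x)·q(x) = -6*x^4 + 2*x^3 + 6*x^2 + 8*x + 4.
∫_{-1}^{1} of each monomial x^k gives [2/(k+1) if k even, 0 if k odd]. Integrating term-by-term (or equivalently evaluating the antiderivative F(x) = -6*x^5/5 + x^4/2 + 2*x^3 + 4*x^2 + 4*x at the endpoints):
  F(1) − F(−1) = 93/10 − (-3/10) = 48/5.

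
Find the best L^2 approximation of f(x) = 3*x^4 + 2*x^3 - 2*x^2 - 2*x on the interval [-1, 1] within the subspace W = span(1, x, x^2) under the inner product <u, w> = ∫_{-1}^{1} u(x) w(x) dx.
g(x) = 4*x^2/7 - 4*x/5 - 9/35

The best approximation g ∈ W is the orthogonal projection of f onto W. Writing g = a_0 + a_1 x + a_2 x^2, the coefficients solve the normal equations G · a = b where
  G_{ij} = <φ_i, φ_j> and b_i = <f, φ_i>, with φ_0 = 1, φ_1 = x, φ_2 = x^2.
G =
  [2, 0, 2/3]
  [0, 2/3, 0]
  [2/3, 0, 2/5],
b = (-2/15, -8/15, 2/35).
Solving gives a_0 = -9/35, a_1 = -4/5, a_2 = 4/7, so
  g(x) = 4*x^2/7 - 4*x/5 - 9/35.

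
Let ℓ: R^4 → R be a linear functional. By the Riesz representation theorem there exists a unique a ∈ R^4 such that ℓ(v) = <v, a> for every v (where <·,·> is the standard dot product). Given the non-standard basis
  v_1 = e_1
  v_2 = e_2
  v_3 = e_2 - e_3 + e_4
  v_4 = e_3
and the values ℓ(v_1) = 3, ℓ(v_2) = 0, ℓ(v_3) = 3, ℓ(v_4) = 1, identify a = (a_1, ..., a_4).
a = (3, 0, 1, 4)

Write a = (a_1, ..., a_4) in the standard basis. For each basis vector v_i, ℓ(v_i) = <v_i, a> is a linear equation in the a_j's. Collect the n equations into a matrix system V a = ℓ, where row i of V is v_i (expressed in the standard basis). Since V is invertible (lower-triangular with 1s on the diagonal, up to permutation), solve by back-substitution:
  V =
[[1, 0, 0, 0],
 [0, 1, 0, 0],
 [0, 1, -1, 1],
 [0, 0, 1, 0]]
  V a = (3, 0, 3, 1)
Solving gives a = (3, 0, 1, 4).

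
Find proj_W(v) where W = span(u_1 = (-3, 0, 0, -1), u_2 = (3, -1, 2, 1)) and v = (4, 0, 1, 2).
proj_W(v) = (21/5, -2/5, 4/5, 7/5)

Set up U = [u_1 | ... | u_2] ∈ R^(4×2). The projector onto W = col(U) is P = U (U^T U)^(-1) U^T.
Compute U^T U =
  [10, -10]
  [-10, 15],
and U^T v = (-14, 16).
Solve U^T U · c = U^T v for the coefficients: c = (-1, 2/5). The projection is proj_W(v) = U c.
Check: (v - proj_W(v)) · u_1 = 0  (should be 0).
Check: (v - proj_W(v)) · u_2 = 0  (should be 0).
Result: proj_W(v) = (21/5, -2/5, 4/5, 7/5).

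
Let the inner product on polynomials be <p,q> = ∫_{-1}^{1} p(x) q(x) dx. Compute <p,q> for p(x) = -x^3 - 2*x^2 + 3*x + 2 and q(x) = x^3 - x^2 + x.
<p,q> = 208/105

Expand the product: p(x)·q(x) = -x^6 - x^5 + 4*x^4 - 3*x^3 + x^2 + 2*x.
∫_{-1}^{1} of each monomial x^k gives [2/(k+1) if k even, 0 if k odd]. Integrating term-by-term (or equivalently evaluating the antiderivative F(x) = -x^7/7 - x^6/6 + 4*x^5/5 - 3*x^4/4 + x^3/3 + x^2 at the endpoints):
  F(1) − F(−1) = 451/420 − (-127/140) = 208/105.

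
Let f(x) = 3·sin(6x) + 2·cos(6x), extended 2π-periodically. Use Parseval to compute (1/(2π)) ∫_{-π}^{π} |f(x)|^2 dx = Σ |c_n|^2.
Σ |c_n|^2 = 13/2

Expand |f|^2 and use orthogonality of {sin(nx), cos(mx)} on [-π, π]:
  ∫_{-π}^{π} sin(nx)^2 dx = π, ∫ cos(mx)^2 dx = π, and cross terms integrate to 0.
So ∫_{-π}^{π} f(x)^2 dx = 3^2 · π + 2^2 · π = (9 + 4)π.
Divide by 2π: (9 + 4)/2 = 13/2.
By Parseval, this equals Σ |c_n|^2.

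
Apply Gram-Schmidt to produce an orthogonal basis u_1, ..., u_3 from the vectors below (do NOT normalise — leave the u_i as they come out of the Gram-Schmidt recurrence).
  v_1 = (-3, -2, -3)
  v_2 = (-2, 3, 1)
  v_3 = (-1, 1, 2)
Orthogonal basis:
  u_1 = (-3, -2, -3)
  u_2 = (-53/22, 30/11, 13/22)
  u_3 = (-168/299, -216/299, 24/23)

Apply the Gram-Schmidt recurrence
  u_1 = v_1
  u_i = v_i − Σ_{j<i} ((v_i · u_j) / (u_j · u_j)) · u_j.

Step by step this gives:
  u_1 = (-3, -2, -3)
  u_2 = (-53/22, 30/11, 13/22)
  u_3 = (-168/299, -216/299, 24/23)

Orthogonality check:
  u_2 · u_1 = 0 (should be 0)
  u_3 · u_1 = 0 (should be 0)
  u_3 · u_2 = 0 (should be 0)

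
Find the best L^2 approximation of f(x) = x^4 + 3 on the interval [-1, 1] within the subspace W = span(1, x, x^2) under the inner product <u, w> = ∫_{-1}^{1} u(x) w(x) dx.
g(x) = 6*x^2/7 + 102/35

The best approximation g ∈ W is the orthogonal projection of f onto W. Writing g = a_0 + a_1 x + a_2 x^2, the coefficients solve the normal equations G · a = b where
  G_{ij} = <φ_i, φ_j> and b_i = <f, φ_i>, with φ_0 = 1, φ_1 = x, φ_2 = x^2.
G =
  [2, 0, 2/3]
  [0, 2/3, 0]
  [2/3, 0, 2/5],
b = (32/5, 0, 16/7).
Solving gives a_0 = 102/35, a_1 = 0, a_2 = 6/7, so
  g(x) = 6*x^2/7 + 102/35.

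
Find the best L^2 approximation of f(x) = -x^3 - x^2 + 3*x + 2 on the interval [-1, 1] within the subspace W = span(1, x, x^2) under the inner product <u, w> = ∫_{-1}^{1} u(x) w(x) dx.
g(x) = -x^2 + 12*x/5 + 2

The best approximation g ∈ W is the orthogonal projection of f onto W. Writing g = a_0 + a_1 x + a_2 x^2, the coefficients solve the normal equations G · a = b where
  G_{ij} = <φ_i, φ_j> and b_i = <f, φ_i>, with φ_0 = 1, φ_1 = x, φ_2 = x^2.
G =
  [2, 0, 2/3]
  [0, 2/3, 0]
  [2/3, 0, 2/5],
b = (10/3, 8/5, 14/15).
Solving gives a_0 = 2, a_1 = 12/5, a_2 = -1, so
  g(x) = -x^2 + 12*x/5 + 2.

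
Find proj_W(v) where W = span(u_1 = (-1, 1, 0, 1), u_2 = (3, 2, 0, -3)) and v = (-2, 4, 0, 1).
proj_W(v) = (-3/2, 4, 0, 3/2)

Set up U = [u_1 | ... | u_2] ∈ R^(4×2). The projector onto W = col(U) is P = U (U^T U)^(-1) U^T.
Compute U^T U =
  [3, -4]
  [-4, 22],
and U^T v = (7, -1).
Solve U^T U · c = U^T v for the coefficients: c = (3, 1/2). The projection is proj_W(v) = U c.
Check: (v - proj_W(v)) · u_1 = 0  (should be 0).
Check: (v - proj_W(v)) · u_2 = 0  (should be 0).
Result: proj_W(v) = (-3/2, 4, 0, 3/2).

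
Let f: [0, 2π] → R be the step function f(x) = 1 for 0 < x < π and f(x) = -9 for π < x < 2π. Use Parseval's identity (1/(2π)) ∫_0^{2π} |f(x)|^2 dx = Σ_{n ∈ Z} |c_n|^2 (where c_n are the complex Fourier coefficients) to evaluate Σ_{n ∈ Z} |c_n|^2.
Σ |c_n|^2 = 41

Parseval equates the L^2 energy of f (normalised by 1/(2π)) with the ℓ^2 sum of its Fourier coefficients: (1/(2π)) ∫_0^{2π} |f|^2 = Σ |c_n|^2.
Compute the left side: (1/(2π)) [∫_0^π 1^2 dx + ∫_π^{2π} (-9)^2 dx] = (1/(2π)) · (1π + 81π) = (1 + 81)/2 = 41.
So Σ_{n ∈ Z} |c_n|^2 = 41.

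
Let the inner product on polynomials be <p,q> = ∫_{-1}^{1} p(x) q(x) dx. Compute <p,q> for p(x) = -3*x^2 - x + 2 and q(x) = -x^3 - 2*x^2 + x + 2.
<p,q> = 52/15

Expand the product: p(x)·q(x) = 3*x^5 + 7*x^4 - 3*x^3 - 11*x^2 + 4.
∫_{-1}^{1} of each monomial x^k gives [2/(k+1) if k even, 0 if k odd]. Integrating term-by-term (or equivalently evaluating the antiderivative F(x) = x^6/2 + 7*x^5/5 - 3*x^4/4 - 11*x^3/3 + 4*x at the endpoints):
  F(1) − F(−1) = 89/60 − (-119/60) = 52/15.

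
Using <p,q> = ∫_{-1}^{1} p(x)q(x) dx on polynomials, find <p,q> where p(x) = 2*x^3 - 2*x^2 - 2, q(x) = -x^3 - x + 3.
<p,q> = -608/35

Expand the product: p(x)·q(x) = -2*x^6 + 2*x^5 - 2*x^4 + 10*x^3 - 6*x^2 + 2*x - 6.
∫_{-1}^{1} of each monomial x^k gives [2/(k+1) if k even, 0 if k odd]. Integrating term-by-term (or equivalently evaluating the antiderivative F(x) = -2*x^7/7 + x^6/3 - 2*x^5/5 + 5*x^4/2 - 2*x^3 + x^2 - 6*x at the endpoints):
  F(1) − F(−1) = -1019/210 − (2629/210) = -608/35.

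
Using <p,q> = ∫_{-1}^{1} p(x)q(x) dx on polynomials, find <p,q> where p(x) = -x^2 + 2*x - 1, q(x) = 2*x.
<p,q> = 8/3

Expand the product: p(x)·q(x) = -2*x^3 + 4*x^2 - 2*x.
∫_{-1}^{1} of each monomial x^k gives [2/(k+1) if k even, 0 if k odd]. Integrating term-by-term (or equivalently evaluating the antiderivative F(x) = -x^4/2 + 4*x^3/3 - x^2 at the endpoints):
  F(1) − F(−1) = -1/6 − (-17/6) = 8/3.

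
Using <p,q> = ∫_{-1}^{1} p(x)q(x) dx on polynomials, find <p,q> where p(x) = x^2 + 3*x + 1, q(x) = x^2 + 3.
<p,q> = 136/15

Expand the product: p(x)·q(x) = x^4 + 3*x^3 + 4*x^2 + 9*x + 3.
∫_{-1}^{1} of each monomial x^k gives [2/(k+1) if k even, 0 if k odd]. Integrating term-by-term (or equivalently evaluating the antiderivative F(x) = x^5/5 + 3*x^4/4 + 4*x^3/3 + 9*x^2/2 + 3*x at the endpoints):
  F(1) − F(−1) = 587/60 − (43/60) = 136/15.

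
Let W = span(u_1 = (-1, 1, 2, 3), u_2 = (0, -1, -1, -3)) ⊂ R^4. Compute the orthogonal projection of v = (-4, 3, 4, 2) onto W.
proj_W(v) = (-25/7, 6/7, 31/7, 18/7)

Set up U = [u_1 | ... | u_2] ∈ R^(4×2). The projector onto W = col(U) is P = U (U^T U)^(-1) U^T.
Compute U^T U =
  [15, -12]
  [-12, 11],
and U^T v = (21, -13).
Solve U^T U · c = U^T v for the coefficients: c = (25/7, 19/7). The projection is proj_W(v) = U c.
Check: (v - proj_W(v)) · u_1 = 0  (should be 0).
Check: (v - proj_W(v)) · u_2 = 0  (should be 0).
Result: proj_W(v) = (-25/7, 6/7, 31/7, 18/7).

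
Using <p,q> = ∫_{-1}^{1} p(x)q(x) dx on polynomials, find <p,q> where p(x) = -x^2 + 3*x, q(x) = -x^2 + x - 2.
<p,q> = 56/15

Expand the product: p(x)·q(x) = x^4 - 4*x^3 + 5*x^2 - 6*x.
∫_{-1}^{1} of each monomial x^k gives [2/(k+1) if k even, 0 if k odd]. Integrating term-by-term (or equivalently evaluating the antiderivative F(x) = x^5/5 - x^4 + 5*x^3/3 - 3*x^2 at the endpoints):
  F(1) − F(−1) = -32/15 − (-88/15) = 56/15.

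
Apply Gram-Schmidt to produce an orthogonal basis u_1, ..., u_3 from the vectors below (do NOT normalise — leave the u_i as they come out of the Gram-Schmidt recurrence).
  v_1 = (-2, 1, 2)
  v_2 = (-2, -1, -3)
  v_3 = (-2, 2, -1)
Orthogonal basis:
  u_1 = (-2, 1, 2)
  u_2 = (-8/3, -2/3, -7/3)
  u_3 = (22/117, 220/117, -88/117)

Apply the Gram-Schmidt recurrence
  u_1 = v_1
  u_i = v_i − Σ_{j<i} ((v_i · u_j) / (u_j · u_j)) · u_j.

Step by step this gives:
  u_1 = (-2, 1, 2)
  u_2 = (-8/3, -2/3, -7/3)
  u_3 = (22/117, 220/117, -88/117)

Orthogonality check:
  u_2 · u_1 = 0 (should be 0)
  u_3 · u_1 = 0 (should be 0)
  u_3 · u_2 = 0 (should be 0)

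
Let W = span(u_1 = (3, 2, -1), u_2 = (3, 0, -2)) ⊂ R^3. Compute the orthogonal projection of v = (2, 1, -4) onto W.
proj_W(v) = (198/61, 4/61, -130/61)

Set up U = [u_1 | ... | u_2] ∈ R^(3×2). The projector onto W = col(U) is P = U (U^T U)^(-1) U^T.
Compute U^T U =
  [14, 11]
  [11, 13],
and U^T v = (12, 14).
Solve U^T U · c = U^T v for the coefficients: c = (2/61, 64/61). The projection is proj_W(v) = U c.
Check: (v - proj_W(v)) · u_1 = 0  (should be 0).
Check: (v - proj_W(v)) · u_2 = 0  (should be 0).
Result: proj_W(v) = (198/61, 4/61, -130/61).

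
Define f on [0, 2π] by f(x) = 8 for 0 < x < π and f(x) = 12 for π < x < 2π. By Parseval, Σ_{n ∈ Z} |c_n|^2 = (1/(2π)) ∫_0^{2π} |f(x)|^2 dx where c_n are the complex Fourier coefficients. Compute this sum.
Σ |c_n|^2 = 104

Parseval equates the L^2 energy of f (normalised by 1/(2π)) with the ℓ^2 sum of its Fourier coefficients: (1/(2π)) ∫_0^{2π} |f|^2 = Σ |c_n|^2.
Compute the left side: (1/(2π)) [∫_0^π 8^2 dx + ∫_π^{2π} 12^2 dx] = (1/(2π)) · (64π + 144π) = (64 + 144)/2 = 104.
So Σ_{n ∈ Z} |c_n|^2 = 104.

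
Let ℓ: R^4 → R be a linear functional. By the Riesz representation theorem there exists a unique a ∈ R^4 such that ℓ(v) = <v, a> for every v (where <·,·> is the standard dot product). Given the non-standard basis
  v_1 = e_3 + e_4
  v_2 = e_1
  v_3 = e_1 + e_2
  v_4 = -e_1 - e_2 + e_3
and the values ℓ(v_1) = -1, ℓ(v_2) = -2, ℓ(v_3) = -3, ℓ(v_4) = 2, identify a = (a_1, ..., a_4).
a = (-2, -1, -1, 0)

Write a = (a_1, ..., a_4) in the standard basis. For each basis vector v_i, ℓ(v_i) = <v_i, a> is a linear equation in the a_j's. Collect the n equations into a matrix system V a = ℓ, where row i of V is v_i (expressed in the standard basis). Since V is invertible (lower-triangular with 1s on the diagonal, up to permutation), solve by back-substitution:
  V =
[[0, 0, 1, 1],
 [1, 0, 0, 0],
 [1, 1, 0, 0],
 [-1, -1, 1, 0]]
  V a = (-1, -2, -3, 2)
Solving gives a = (-2, -1, -1, 0).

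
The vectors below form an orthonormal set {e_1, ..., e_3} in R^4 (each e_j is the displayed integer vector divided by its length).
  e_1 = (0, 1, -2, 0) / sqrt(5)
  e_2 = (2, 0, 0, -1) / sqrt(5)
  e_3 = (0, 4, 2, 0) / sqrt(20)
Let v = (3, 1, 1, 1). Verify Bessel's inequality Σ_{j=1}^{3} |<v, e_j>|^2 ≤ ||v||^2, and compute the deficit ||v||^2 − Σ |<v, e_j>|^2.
Σ |<v, e_j>|^2 = 7; ||v||^2 = 12; deficit = 5

Write each e_j = u_j / sqrt(<u_j, u_j>) where u_j is the displayed integer vector. Then <v, e_j> = <v, u_j> / sqrt(<u_j, u_j>), so |<v, e_j>|^2 = <v, u_j>^2 / <u_j, u_j>.
Coefficients: <v, e_1> = -1/sqrt(5), <v, e_2> = 5/sqrt(5), <v, e_3> = 6/sqrt(20).
Square and sum: Σ |<v, e_j>|^2 = 7.
Compute ||v||^2 = v·v = 12.
Deficit = 12 − 7 = 5 ≥ 0, confirming Bessel's inequality. (The deficit equals ||v − Σ <v,e_j> e_j||^2, the squared distance from v to span{e_j}.)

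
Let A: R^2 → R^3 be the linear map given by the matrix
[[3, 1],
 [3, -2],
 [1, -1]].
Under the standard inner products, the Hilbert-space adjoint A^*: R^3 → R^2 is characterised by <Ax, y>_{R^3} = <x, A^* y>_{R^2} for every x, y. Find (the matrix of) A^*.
A^* = A^T =
[[3, 3, 1],
 [1, -2, -1]]

For real matrices with standard dot products, the defining identity <Ax, y> = <x, A^* y> gives (Ax)^T y = x^T (A^*) y, i.e. x^T A^T y = x^T (A^*) y. Since this holds for all x, y, we must have A^* = A^T. Therefore
A^* =
[[3, 3, 1],
 [1, -2, -1]].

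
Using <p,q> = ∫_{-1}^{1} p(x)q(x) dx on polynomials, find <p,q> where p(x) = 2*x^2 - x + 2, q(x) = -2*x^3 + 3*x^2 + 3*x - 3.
<p,q> = -54/5

Expand the product: p(x)·q(x) = -4*x^5 + 8*x^4 - x^3 - 3*x^2 + 9*x - 6.
∫_{-1}^{1} of each monomial x^k gives [2/(k+1) if k even, 0 if k odd]. Integrating term-by-term (or equivalently evaluating the antiderivative F(x) = -2*x^6/3 + 8*x^5/5 - x^4/4 - x^3 + 9*x^2/2 - 6*x at the endpoints):
  F(1) − F(−1) = -109/60 − (539/60) = -54/5.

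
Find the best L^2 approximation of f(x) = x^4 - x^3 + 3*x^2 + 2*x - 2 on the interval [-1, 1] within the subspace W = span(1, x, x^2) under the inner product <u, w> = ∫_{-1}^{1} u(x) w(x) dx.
g(x) = 27*x^2/7 + 7*x/5 - 73/35

The best approximation g ∈ W is the orthogonal projection of f onto W. Writing g = a_0 + a_1 x + a_2 x^2, the coefficients solve the normal equations G · a = b where
  G_{ij} = <φ_i, φ_j> and b_i = <f, φ_i>, with φ_0 = 1, φ_1 = x, φ_2 = x^2.
G =
  [2, 0, 2/3]
  [0, 2/3, 0]
  [2/3, 0, 2/5],
b = (-8/5, 14/15, 16/105).
Solving gives a_0 = -73/35, a_1 = 7/5, a_2 = 27/7, so
  g(x) = 27*x^2/7 + 7*x/5 - 73/35.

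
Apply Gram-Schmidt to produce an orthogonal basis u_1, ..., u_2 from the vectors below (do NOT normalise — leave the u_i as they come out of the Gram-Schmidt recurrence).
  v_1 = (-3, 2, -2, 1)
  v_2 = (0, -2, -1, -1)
Orthogonal basis:
  u_1 = (-3, 2, -2, 1)
  u_2 = (-1/2, -5/3, -4/3, -5/6)

Apply the Gram-Schmidt recurrence
  u_1 = v_1
  u_i = v_i − Σ_{j<i} ((v_i · u_j) / (u_j · u_j)) · u_j.

Step by step this gives:
  u_1 = (-3, 2, -2, 1)
  u_2 = (-1/2, -5/3, -4/3, -5/6)

Orthogonality check:
  u_2 · u_1 = 0 (should be 0)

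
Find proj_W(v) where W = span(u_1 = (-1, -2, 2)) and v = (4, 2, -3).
proj_W(v) = (14/9, 28/9, -28/9)

Set up U = [u_1 | ... | u_1] ∈ R^(3×1). The projector onto W = col(U) is P = U (U^T U)^(-1) U^T.
Compute U^T U =
  [9],
and U^T v = (-14).
Solve U^T U · c = U^T v for the coefficients: c = (-14/9). The projection is proj_W(v) = U c.
Check: (v - proj_W(v)) · u_1 = 0  (should be 0).
Result: proj_W(v) = (14/9, 28/9, -28/9).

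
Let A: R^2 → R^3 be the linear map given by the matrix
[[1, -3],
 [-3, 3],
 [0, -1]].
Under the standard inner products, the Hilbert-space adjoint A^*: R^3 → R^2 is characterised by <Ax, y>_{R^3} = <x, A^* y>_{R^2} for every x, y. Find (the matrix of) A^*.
A^* = A^T =
[[1, -3, 0],
 [-3, 3, -1]]

For real matrices with standard dot products, the defining identity <Ax, y> = <x, A^* y> gives (Ax)^T y = x^T (A^*) y, i.e. x^T A^T y = x^T (A^*) y. Since this holds for all x, y, we must have A^* = A^T. Therefore
A^* =
[[1, -3, 0],
 [-3, 3, -1]].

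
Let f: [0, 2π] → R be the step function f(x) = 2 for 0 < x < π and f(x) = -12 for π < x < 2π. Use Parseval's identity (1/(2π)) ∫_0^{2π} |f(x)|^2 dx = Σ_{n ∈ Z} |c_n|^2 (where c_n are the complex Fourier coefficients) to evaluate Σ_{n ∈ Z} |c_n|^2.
Σ |c_n|^2 = 74

Parseval equates the L^2 energy of f (normalised by 1/(2π)) with the ℓ^2 sum of its Fourier coefficients: (1/(2π)) ∫_0^{2π} |f|^2 = Σ |c_n|^2.
Compute the left side: (1/(2π)) [∫_0^π 2^2 dx + ∫_π^{2π} (-12)^2 dx] = (1/(2π)) · (4π + 144π) = (4 + 144)/2 = 74.
So Σ_{n ∈ Z} |c_n|^2 = 74.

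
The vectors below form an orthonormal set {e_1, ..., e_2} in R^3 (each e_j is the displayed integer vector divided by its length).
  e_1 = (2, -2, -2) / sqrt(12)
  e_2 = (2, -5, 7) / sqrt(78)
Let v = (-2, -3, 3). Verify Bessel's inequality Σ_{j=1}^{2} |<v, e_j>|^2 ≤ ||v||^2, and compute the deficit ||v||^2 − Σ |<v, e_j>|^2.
Σ |<v, e_j>|^2 = 188/13; ||v||^2 = 22; deficit = 98/13

Write each e_j = u_j / sqrt(<u_j, u_j>) where u_j is the displayed integer vector. Then <v, e_j> = <v, u_j> / sqrt(<u_j, u_j>), so |<v, e_j>|^2 = <v, u_j>^2 / <u_j, u_j>.
Coefficients: <v, e_1> = -4/sqrt(12), <v, e_2> = 32/sqrt(78).
Square and sum: Σ |<v, e_j>|^2 = 188/13.
Compute ||v||^2 = v·v = 22.
Deficit = 22 − 188/13 = 98/13 ≥ 0, confirming Bessel's inequality. (The deficit equals ||v − Σ <v,e_j> e_j||^2, the squared distance from v to span{e_j}.)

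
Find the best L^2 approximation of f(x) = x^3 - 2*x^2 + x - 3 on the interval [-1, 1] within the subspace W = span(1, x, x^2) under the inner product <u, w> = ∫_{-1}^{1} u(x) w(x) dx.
g(x) = -2*x^2 + 8*x/5 - 3

The best approximation g ∈ W is the orthogonal projection of f onto W. Writing g = a_0 + a_1 x + a_2 x^2, the coefficients solve the normal equations G · a = b where
  G_{ij} = <φ_i, φ_j> and b_i = <f, φ_i>, with φ_0 = 1, φ_1 = x, φ_2 = x^2.
G =
  [2, 0, 2/3]
  [0, 2/3, 0]
  [2/3, 0, 2/5],
b = (-22/3, 16/15, -14/5).
Solving gives a_0 = -3, a_1 = 8/5, a_2 = -2, so
  g(x) = -2*x^2 + 8*x/5 - 3.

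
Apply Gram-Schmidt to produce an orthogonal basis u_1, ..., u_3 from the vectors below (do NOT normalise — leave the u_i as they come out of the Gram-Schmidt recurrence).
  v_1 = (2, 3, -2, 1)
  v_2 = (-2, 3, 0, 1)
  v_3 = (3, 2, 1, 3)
Orthogonal basis:
  u_1 = (2, 3, -2, 1)
  u_2 = (-8/3, 2, 2/3, 2/3)
  u_3 = (34/27, 1/18, 68/27, 127/54)

Apply the Gram-Schmidt recurrence
  u_1 = v_1
  u_i = v_i − Σ_{j<i} ((v_i · u_j) / (u_j · u_j)) · u_j.

Step by step this gives:
  u_1 = (2, 3, -2, 1)
  u_2 = (-8/3, 2, 2/3, 2/3)
  u_3 = (34/27, 1/18, 68/27, 127/54)

Orthogonality check:
  u_2 · u_1 = 0 (should be 0)
  u_3 · u_1 = 0 (should be 0)
  u_3 · u_2 = 0 (should be 0)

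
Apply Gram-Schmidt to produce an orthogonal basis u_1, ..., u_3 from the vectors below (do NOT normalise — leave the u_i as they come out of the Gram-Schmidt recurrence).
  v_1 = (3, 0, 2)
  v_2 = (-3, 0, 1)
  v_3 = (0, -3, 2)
Orthogonal basis:
  u_1 = (3, 0, 2)
  u_2 = (-18/13, 0, 27/13)
  u_3 = (0, -3, 0)

Apply the Gram-Schmidt recurrence
  u_1 = v_1
  u_i = v_i − Σ_{j<i} ((v_i · u_j) / (u_j · u_j)) · u_j.

Step by step this gives:
  u_1 = (3, 0, 2)
  u_2 = (-18/13, 0, 27/13)
  u_3 = (0, -3, 0)

Orthogonality check:
  u_2 · u_1 = 0 (should be 0)
  u_3 · u_1 = 0 (should be 0)
  u_3 · u_2 = 0 (should be 0)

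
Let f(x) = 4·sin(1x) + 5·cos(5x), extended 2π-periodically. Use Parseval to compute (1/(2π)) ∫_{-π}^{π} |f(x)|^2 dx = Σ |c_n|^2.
Σ |c_n|^2 = 41/2

Expand |f|^2 and use orthogonality of {sin(nx), cos(mx)} on [-π, π]:
  ∫_{-π}^{π} sin(nx)^2 dx = π, ∫ cos(mx)^2 dx = π, and cross terms integrate to 0.
So ∫_{-π}^{π} f(x)^2 dx = 4^2 · π + 5^2 · π = (16 + 25)π.
Divide by 2π: (16 + 25)/2 = 41/2.
By Parseval, this equals Σ |c_n|^2.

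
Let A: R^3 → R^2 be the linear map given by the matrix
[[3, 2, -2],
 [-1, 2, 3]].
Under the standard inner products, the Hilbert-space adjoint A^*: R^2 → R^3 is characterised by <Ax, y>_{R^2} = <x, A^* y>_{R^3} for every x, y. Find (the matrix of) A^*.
A^* = A^T =
[[3, -1],
 [2, 2],
 [-2, 3]]

For real matrices with standard dot products, the defining identity <Ax, y> = <x, A^* y> gives (Ax)^T y = x^T (A^*) y, i.e. x^T A^T y = x^T (A^*) y. Since this holds for all x, y, we must have A^* = A^T. Therefore
A^* =
[[3, -1],
 [2, 2],
 [-2, 3]].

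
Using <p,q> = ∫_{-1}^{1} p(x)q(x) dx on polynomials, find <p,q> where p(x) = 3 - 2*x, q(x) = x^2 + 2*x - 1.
<p,q> = -20/3

Expand the product: p(x)·q(x) = -2*x^3 - x^2 + 8*x - 3.
∫_{-1}^{1} of each monomial x^k gives [2/(k+1) if k even, 0 if k odd]. Integrating term-by-term (or equivalently evaluating the antiderivative F(x) = -x^4/2 - x^3/3 + 4*x^2 - 3*x at the endpoints):
  F(1) − F(−1) = 1/6 − (41/6) = -20/3.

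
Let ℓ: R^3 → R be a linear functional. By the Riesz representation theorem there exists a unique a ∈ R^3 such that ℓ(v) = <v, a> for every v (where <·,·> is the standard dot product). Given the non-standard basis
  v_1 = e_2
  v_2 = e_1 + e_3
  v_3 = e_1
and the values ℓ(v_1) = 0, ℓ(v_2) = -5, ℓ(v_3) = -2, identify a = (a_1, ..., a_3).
a = (-2, 0, -3)

Write a = (a_1, ..., a_3) in the standard basis. For each basis vector v_i, ℓ(v_i) = <v_i, a> is a linear equation in the a_j's. Collect the n equations into a matrix system V a = ℓ, where row i of V is v_i (expressed in the standard basis). Since V is invertible (lower-triangular with 1s on the diagonal, up to permutation), solve by back-substitution:
  V =
[[0, 1, 0],
 [1, 0, 1],
 [1, 0, 0]]
  V a = (0, -5, -2)
Solving gives a = (-2, 0, -3).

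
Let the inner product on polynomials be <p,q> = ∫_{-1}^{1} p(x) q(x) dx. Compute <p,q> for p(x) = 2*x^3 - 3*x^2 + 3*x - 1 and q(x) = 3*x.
<p,q> = 42/5

Expand the product: p(x)·q(x) = 6*x^4 - 9*x^3 + 9*x^2 - 3*x.
∫_{-1}^{1} of each monomial x^k gives [2/(k+1) if k even, 0 if k odd]. Integrating term-by-term (or equivalently evaluating the antiderivative F(x) = 6*x^5/5 - 9*x^4/4 + 3*x^3 - 3*x^2/2 at the endpoints):
  F(1) − F(−1) = 9/20 − (-159/20) = 42/5.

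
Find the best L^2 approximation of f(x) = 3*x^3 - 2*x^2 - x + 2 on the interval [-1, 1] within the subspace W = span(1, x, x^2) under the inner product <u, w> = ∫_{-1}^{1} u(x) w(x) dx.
g(x) = -2*x^2 + 4*x/5 + 2

The best approximation g ∈ W is the orthogonal projection of f onto W. Writing g = a_0 + a_1 x + a_2 x^2, the coefficients solve the normal equations G · a = b where
  G_{ij} = <φ_i, φ_j> and b_i = <f, φ_i>, with φ_0 = 1, φ_1 = x, φ_2 = x^2.
G =
  [2, 0, 2/3]
  [0, 2/3, 0]
  [2/3, 0, 2/5],
b = (8/3, 8/15, 8/15).
Solving gives a_0 = 2, a_1 = 4/5, a_2 = -2, so
  g(x) = -2*x^2 + 4*x/5 + 2.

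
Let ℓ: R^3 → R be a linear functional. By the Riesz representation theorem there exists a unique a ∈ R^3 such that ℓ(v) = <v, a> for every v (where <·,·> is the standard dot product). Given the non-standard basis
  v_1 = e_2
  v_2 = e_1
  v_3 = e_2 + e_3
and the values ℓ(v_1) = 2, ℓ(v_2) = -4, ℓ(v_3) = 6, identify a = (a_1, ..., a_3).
a = (-4, 2, 4)

Write a = (a_1, ..., a_3) in the standard basis. For each basis vector v_i, ℓ(v_i) = <v_i, a> is a linear equation in the a_j's. Collect the n equations into a matrix system V a = ℓ, where row i of V is v_i (expressed in the standard basis). Since V is invertible (lower-triangular with 1s on the diagonal, up to permutation), solve by back-substitution:
  V =
[[0, 1, 0],
 [1, 0, 0],
 [0, 1, 1]]
  V a = (2, -4, 6)
Solving gives a = (-4, 2, 4).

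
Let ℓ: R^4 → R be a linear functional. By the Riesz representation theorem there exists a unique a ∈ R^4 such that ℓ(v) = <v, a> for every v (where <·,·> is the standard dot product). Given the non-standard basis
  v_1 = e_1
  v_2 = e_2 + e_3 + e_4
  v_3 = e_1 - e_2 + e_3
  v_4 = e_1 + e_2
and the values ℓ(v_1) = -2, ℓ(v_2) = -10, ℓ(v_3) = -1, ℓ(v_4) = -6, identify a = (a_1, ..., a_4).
a = (-2, -4, -3, -3)

Write a = (a_1, ..., a_4) in the standard basis. For each basis vector v_i, ℓ(v_i) = <v_i, a> is a linear equation in the a_j's. Collect the n equations into a matrix system V a = ℓ, where row i of V is v_i (expressed in the standard basis). Since V is invertible (lower-triangular with 1s on the diagonal, up to permutation), solve by back-substitution:
  V =
[[1, 0, 0, 0],
 [0, 1, 1, 1],
 [1, -1, 1, 0],
 [1, 1, 0, 0]]
  V a = (-2, -10, -1, -6)
Solving gives a = (-2, -4, -3, -3).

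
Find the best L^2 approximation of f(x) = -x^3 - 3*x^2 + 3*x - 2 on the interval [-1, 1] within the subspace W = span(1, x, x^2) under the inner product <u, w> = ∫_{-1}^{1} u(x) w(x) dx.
g(x) = -3*x^2 + 12*x/5 - 2

The best approximation g ∈ W is the orthogonal projection of f onto W. Writing g = a_0 + a_1 x + a_2 x^2, the coefficients solve the normal equations G · a = b where
  G_{ij} = <φ_i, φ_j> and b_i = <f, φ_i>, with φ_0 = 1, φ_1 = x, φ_2 = x^2.
G =
  [2, 0, 2/3]
  [0, 2/3, 0]
  [2/3, 0, 2/5],
b = (-6, 8/5, -38/15).
Solving gives a_0 = -2, a_1 = 12/5, a_2 = -3, so
  g(x) = -3*x^2 + 12*x/5 - 2.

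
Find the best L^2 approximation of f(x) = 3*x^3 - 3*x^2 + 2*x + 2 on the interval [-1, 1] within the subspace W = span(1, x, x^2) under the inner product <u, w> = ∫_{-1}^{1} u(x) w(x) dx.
g(x) = -3*x^2 + 19*x/5 + 2

The best approximation g ∈ W is the orthogonal projection of f onto W. Writing g = a_0 + a_1 x + a_2 x^2, the coefficients solve the normal equations G · a = b where
  G_{ij} = <φ_i, φ_j> and b_i = <f, φ_i>, with φ_0 = 1, φ_1 = x, φ_2 = x^2.
G =
  [2, 0, 2/3]
  [0, 2/3, 0]
  [2/3, 0, 2/5],
b = (2, 38/15, 2/15).
Solving gives a_0 = 2, a_1 = 19/5, a_2 = -3, so
  g(x) = -3*x^2 + 19*x/5 + 2.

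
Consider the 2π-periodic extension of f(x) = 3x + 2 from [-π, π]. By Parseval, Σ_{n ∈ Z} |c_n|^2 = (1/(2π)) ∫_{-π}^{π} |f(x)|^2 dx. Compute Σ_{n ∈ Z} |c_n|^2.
Σ |c_n|^2 = 3π^2 + 4

Expand and integrate term by term over [-π, π]:
  ∫ (3x)^2 dx = 9·(2π^3/3); ∫ 2·3·(2)·x dx = 0 (odd integrand); ∫ 2^2 dx = 4·2π.
So (1/(2π)) ∫_{-π}^{π} (3x + 2)^2 dx = 9π^2/3 + 4 = 3π^2 + 4.
Parseval ⇒ Σ |c_n|^2 = 3π^2 + 4.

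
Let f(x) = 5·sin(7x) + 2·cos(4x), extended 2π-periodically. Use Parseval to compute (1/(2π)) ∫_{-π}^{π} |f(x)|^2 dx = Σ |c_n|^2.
Σ |c_n|^2 = 29/2

Expand |f|^2 and use orthogonality of {sin(nx), cos(mx)} on [-π, π]:
  ∫_{-π}^{π} sin(nx)^2 dx = π, ∫ cos(mx)^2 dx = π, and cross terms integrate to 0.
So ∫_{-π}^{π} f(x)^2 dx = 5^2 · π + 2^2 · π = (25 + 4)π.
Divide by 2π: (25 + 4)/2 = 29/2.
By Parseval, this equals Σ |c_n|^2.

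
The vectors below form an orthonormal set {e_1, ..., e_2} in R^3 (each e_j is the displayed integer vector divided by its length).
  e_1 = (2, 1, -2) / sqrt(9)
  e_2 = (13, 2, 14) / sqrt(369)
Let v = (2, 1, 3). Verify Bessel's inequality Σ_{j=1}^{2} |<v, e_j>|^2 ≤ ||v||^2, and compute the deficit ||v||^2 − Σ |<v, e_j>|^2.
Σ |<v, e_j>|^2 = 549/41; ||v||^2 = 14; deficit = 25/41

Write each e_j = u_j / sqrt(<u_j, u_j>) where u_j is the displayed integer vector. Then <v, e_j> = <v, u_j> / sqrt(<u_j, u_j>), so |<v, e_j>|^2 = <v, u_j>^2 / <u_j, u_j>.
Coefficients: <v, e_1> = -1/sqrt(9), <v, e_2> = 70/sqrt(369).
Square and sum: Σ |<v, e_j>|^2 = 549/41.
Compute ||v||^2 = v·v = 14.
Deficit = 14 − 549/41 = 25/41 ≥ 0, confirming Bessel's inequality. (The deficit equals ||v − Σ <v,e_j> e_j||^2, the squared distance from v to span{e_j}.)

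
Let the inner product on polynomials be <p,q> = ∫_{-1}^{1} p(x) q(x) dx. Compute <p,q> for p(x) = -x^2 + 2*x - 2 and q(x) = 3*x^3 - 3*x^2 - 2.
<p,q> = 254/15

Expand the product: p(x)·q(x) = -3*x^5 + 9*x^4 - 12*x^3 + 8*x^2 - 4*x + 4.
∫_{-1}^{1} of each monomial x^k gives [2/(k+1) if k even, 0 if k odd]. Integrating term-by-term (or equivalently evaluating the antiderivative F(x) = -x^6/2 + 9*x^5/5 - 3*x^4 + 8*x^3/3 - 2*x^2 + 4*x at the endpoints):
  F(1) − F(−1) = 89/30 − (-419/30) = 254/15.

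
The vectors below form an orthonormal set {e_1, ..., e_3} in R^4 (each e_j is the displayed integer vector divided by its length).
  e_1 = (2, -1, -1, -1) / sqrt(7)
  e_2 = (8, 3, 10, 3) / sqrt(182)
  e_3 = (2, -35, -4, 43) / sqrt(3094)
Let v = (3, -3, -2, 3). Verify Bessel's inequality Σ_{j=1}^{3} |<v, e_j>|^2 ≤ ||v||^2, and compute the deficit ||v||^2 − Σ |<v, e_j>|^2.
Σ |<v, e_j>|^2 = 3464/119; ||v||^2 = 31; deficit = 225/119

Write each e_j = u_j / sqrt(<u_j, u_j>) where u_j is the displayed integer vector. Then <v, e_j> = <v, u_j> / sqrt(<u_j, u_j>), so |<v, e_j>|^2 = <v, u_j>^2 / <u_j, u_j>.
Coefficients: <v, e_1> = 8/sqrt(7), <v, e_2> = 4/sqrt(182), <v, e_3> = 248/sqrt(3094).
Square and sum: Σ |<v, e_j>|^2 = 3464/119.
Compute ||v||^2 = v·v = 31.
Deficit = 31 − 3464/119 = 225/119 ≥ 0, confirming Bessel's inequality. (The deficit equals ||v − Σ <v,e_j> e_j||^2, the squared distance from v to span{e_j}.)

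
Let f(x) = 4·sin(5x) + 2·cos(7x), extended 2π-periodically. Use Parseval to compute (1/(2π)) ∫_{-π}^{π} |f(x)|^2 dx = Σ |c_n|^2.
Σ |c_n|^2 = 10

Expand |f|^2 and use orthogonality of {sin(nx), cos(mx)} on [-π, π]:
  ∫_{-π}^{π} sin(nx)^2 dx = π, ∫ cos(mx)^2 dx = π, and cross terms integrate to 0.
So ∫_{-π}^{π} f(x)^2 dx = 4^2 · π + 2^2 · π = (16 + 4)π.
Divide by 2π: (16 + 4)/2 = 10.
By Parseval, this equals Σ |c_n|^2.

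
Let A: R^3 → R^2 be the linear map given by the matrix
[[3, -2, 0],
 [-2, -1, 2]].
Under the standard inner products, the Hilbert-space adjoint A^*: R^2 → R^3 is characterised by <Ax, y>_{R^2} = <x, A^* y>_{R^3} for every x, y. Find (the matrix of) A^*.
A^* = A^T =
[[3, -2],
 [-2, -1],
 [0, 2]]

For real matrices with standard dot products, the defining identity <Ax, y> = <x, A^* y> gives (Ax)^T y = x^T (A^*) y, i.e. x^T A^T y = x^T (A^*) y. Since this holds for all x, y, we must have A^* = A^T. Therefore
A^* =
[[3, -2],
 [-2, -1],
 [0, 2]].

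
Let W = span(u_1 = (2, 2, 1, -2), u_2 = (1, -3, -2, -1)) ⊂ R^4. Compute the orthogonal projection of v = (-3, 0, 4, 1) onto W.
proj_W(v) = (-388/179, 300/179, 236/179, 388/179)

Set up U = [u_1 | ... | u_2] ∈ R^(4×2). The projector onto W = col(U) is P = U (U^T U)^(-1) U^T.
Compute U^T U =
  [13, -4]
  [-4, 15],
and U^T v = (-4, -12).
Solve U^T U · c = U^T v for the coefficients: c = (-108/179, -172/179). The projection is proj_W(v) = U c.
Check: (v - proj_W(v)) · u_1 = 0  (should be 0).
Check: (v - proj_W(v)) · u_2 = 0  (should be 0).
Result: proj_W(v) = (-388/179, 300/179, 236/179, 388/179).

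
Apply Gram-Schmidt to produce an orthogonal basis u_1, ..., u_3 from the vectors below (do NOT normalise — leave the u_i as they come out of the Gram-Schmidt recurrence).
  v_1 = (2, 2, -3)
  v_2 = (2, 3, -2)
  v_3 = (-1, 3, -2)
Orthogonal basis:
  u_1 = (2, 2, -3)
  u_2 = (2/17, 19/17, 14/17)
  u_3 = (-25/11, 10/11, -10/11)

Apply the Gram-Schmidt recurrence
  u_1 = v_1
  u_i = v_i − Σ_{j<i} ((v_i · u_j) / (u_j · u_j)) · u_j.

Step by step this gives:
  u_1 = (2, 2, -3)
  u_2 = (2/17, 19/17, 14/17)
  u_3 = (-25/11, 10/11, -10/11)

Orthogonality check:
  u_2 · u_1 = 0 (should be 0)
  u_3 · u_1 = 0 (should be 0)
  u_3 · u_2 = 0 (should be 0)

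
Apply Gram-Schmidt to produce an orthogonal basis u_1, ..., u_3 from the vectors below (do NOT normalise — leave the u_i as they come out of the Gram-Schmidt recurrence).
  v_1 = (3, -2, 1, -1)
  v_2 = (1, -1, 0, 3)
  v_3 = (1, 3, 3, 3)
Orthogonal basis:
  u_1 = (3, -2, 1, -1)
  u_2 = (3/5, -11/15, -2/15, 47/15)
  u_3 = (191/161, 500/161, 530/161, 103/161)

Apply the Gram-Schmidt recurrence
  u_1 = v_1
  u_i = v_i − Σ_{j<i} ((v_i · u_j) / (u_j · u_j)) · u_j.

Step by step this gives:
  u_1 = (3, -2, 1, -1)
  u_2 = (3/5, -11/15, -2/15, 47/15)
  u_3 = (191/161, 500/161, 530/161, 103/161)

Orthogonality check:
  u_2 · u_1 = 0 (should be 0)
  u_3 · u_1 = 0 (should be 0)
  u_3 · u_2 = 0 (should be 0)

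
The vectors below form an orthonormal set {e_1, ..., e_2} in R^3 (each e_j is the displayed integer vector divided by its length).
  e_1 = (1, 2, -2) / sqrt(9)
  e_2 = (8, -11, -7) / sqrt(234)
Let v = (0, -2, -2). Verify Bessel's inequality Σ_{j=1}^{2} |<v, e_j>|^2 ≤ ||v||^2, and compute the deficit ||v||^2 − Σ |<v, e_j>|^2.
Σ |<v, e_j>|^2 = 72/13; ||v||^2 = 8; deficit = 32/13

Write each e_j = u_j / sqrt(<u_j, u_j>) where u_j is the displayed integer vector. Then <v, e_j> = <v, u_j> / sqrt(<u_j, u_j>), so |<v, e_j>|^2 = <v, u_j>^2 / <u_j, u_j>.
Coefficients: <v, e_1> = 0/sqrt(9), <v, e_2> = 36/sqrt(234).
Square and sum: Σ |<v, e_j>|^2 = 72/13.
Compute ||v||^2 = v·v = 8.
Deficit = 8 − 72/13 = 32/13 ≥ 0, confirming Bessel's inequality. (The deficit equals ||v − Σ <v,e_j> e_j||^2, the squared distance from v to span{e_j}.)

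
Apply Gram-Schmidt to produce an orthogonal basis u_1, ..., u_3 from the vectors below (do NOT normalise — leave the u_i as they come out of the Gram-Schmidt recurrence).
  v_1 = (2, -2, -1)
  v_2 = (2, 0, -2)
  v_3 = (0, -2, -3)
Orthogonal basis:
  u_1 = (2, -2, -1)
  u_2 = (2/3, 4/3, -4/3)
  u_3 = (-16/9, -8/9, -16/9)

Apply the Gram-Schmidt recurrence
  u_1 = v_1
  u_i = v_i − Σ_{j<i} ((v_i · u_j) / (u_j · u_j)) · u_j.

Step by step this gives:
  u_1 = (2, -2, -1)
  u_2 = (2/3, 4/3, -4/3)
  u_3 = (-16/9, -8/9, -16/9)

Orthogonality check:
  u_2 · u_1 = 0 (should be 0)
  u_3 · u_1 = 0 (should be 0)
  u_3 · u_2 = 0 (should be 0)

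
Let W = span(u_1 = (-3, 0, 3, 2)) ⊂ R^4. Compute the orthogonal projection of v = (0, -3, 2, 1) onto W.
proj_W(v) = (-12/11, 0, 12/11, 8/11)

Set up U = [u_1 | ... | u_1] ∈ R^(4×1). The projector onto W = col(U) is P = U (U^T U)^(-1) U^T.
Compute U^T U =
  [22],
and U^T v = (8).
Solve U^T U · c = U^T v for the coefficients: c = (4/11). The projection is proj_W(v) = U c.
Check: (v - proj_W(v)) · u_1 = 0  (should be 0).
Result: proj_W(v) = (-12/11, 0, 12/11, 8/11).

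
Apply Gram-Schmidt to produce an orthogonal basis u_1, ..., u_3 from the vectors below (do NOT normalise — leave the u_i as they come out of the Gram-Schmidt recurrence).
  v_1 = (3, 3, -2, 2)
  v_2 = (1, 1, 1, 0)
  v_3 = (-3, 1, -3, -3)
Orthogonal basis:
  u_1 = (3, 3, -2, 2)
  u_2 = (7/13, 7/13, 17/13, -4/13)
  u_3 = (-43/31, 81/31, -38/31, -95/31)

Apply the Gram-Schmidt recurrence
  u_1 = v_1
  u_i = v_i − Σ_{j<i} ((v_i · u_j) / (u_j · u_j)) · u_j.

Step by step this gives:
  u_1 = (3, 3, -2, 2)
  u_2 = (7/13, 7/13, 17/13, -4/13)
  u_3 = (-43/31, 81/31, -38/31, -95/31)

Orthogonality check:
  u_2 · u_1 = 0 (should be 0)
  u_3 · u_1 = 0 (should be 0)
  u_3 · u_2 = 0 (should be 0)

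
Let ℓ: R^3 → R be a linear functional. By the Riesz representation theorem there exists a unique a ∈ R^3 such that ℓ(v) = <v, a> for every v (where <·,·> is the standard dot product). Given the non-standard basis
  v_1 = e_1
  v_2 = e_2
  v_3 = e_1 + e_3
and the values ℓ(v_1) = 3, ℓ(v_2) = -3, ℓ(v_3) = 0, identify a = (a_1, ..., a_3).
a = (3, -3, -3)

Write a = (a_1, ..., a_3) in the standard basis. For each basis vector v_i, ℓ(v_i) = <v_i, a> is a linear equation in the a_j's. Collect the n equations into a matrix system V a = ℓ, where row i of V is v_i (expressed in the standard basis). Since V is invertible (lower-triangular with 1s on the diagonal, up to permutation), solve by back-substitution:
  V =
[[1, 0, 0],
 [0, 1, 0],
 [1, 0, 1]]
  V a = (3, -3, 0)
Solving gives a = (3, -3, -3).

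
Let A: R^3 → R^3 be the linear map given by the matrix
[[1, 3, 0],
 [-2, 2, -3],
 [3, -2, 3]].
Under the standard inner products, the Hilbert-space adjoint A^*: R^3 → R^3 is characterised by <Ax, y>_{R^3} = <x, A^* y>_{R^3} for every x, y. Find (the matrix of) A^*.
A^* = A^T =
[[1, -2, 3],
 [3, 2, -2],
 [0, -3, 3]]

For real matrices with standard dot products, the defining identity <Ax, y> = <x, A^* y> gives (Ax)^T y = x^T (A^*) y, i.e. x^T A^T y = x^T (A^*) y. Since this holds for all x, y, we must have A^* = A^T. Therefore
A^* =
[[1, -2, 3],
 [3, 2, -2],
 [0, -3, 3]].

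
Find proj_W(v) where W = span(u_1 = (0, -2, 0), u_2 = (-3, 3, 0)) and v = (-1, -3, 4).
proj_W(v) = (-1, -3, 0)

Set up U = [u_1 | ... | u_2] ∈ R^(3×2). The projector onto W = col(U) is P = U (U^T U)^(-1) U^T.
Compute U^T U =
  [4, -6]
  [-6, 18],
and U^T v = (6, -6).
Solve U^T U · c = U^T v for the coefficients: c = (2, 1/3). The projection is proj_W(v) = U c.
Check: (v - proj_W(v)) · u_1 = 0  (should be 0).
Check: (v - proj_W(v)) · u_2 = 0  (should be 0).
Result: proj_W(v) = (-1, -3, 0).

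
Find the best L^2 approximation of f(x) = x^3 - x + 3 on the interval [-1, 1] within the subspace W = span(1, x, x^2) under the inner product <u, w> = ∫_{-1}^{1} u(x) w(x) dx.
g(x) = 3 - 2*x/5

The best approximation g ∈ W is the orthogonal projection of f onto W. Writing g = a_0 + a_1 x + a_2 x^2, the coefficients solve the normal equations G · a = b where
  G_{ij} = <φ_i, φ_j> and b_i = <f, φ_i>, with φ_0 = 1, φ_1 = x, φ_2 = x^2.
G =
  [2, 0, 2/3]
  [0, 2/3, 0]
  [2/3, 0, 2/5],
b = (6, -4/15, 2).
Solving gives a_0 = 3, a_1 = -2/5, a_2 = 0, so
  g(x) = 3 - 2*x/5.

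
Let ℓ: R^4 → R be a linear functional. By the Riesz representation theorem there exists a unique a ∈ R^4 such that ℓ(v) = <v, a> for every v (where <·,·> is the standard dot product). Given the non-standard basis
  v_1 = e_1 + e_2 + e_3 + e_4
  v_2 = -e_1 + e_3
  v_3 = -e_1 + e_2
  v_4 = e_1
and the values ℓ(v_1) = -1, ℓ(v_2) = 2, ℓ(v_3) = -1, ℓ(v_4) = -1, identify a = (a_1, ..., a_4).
a = (-1, -2, 1, 1)

Write a = (a_1, ..., a_4) in the standard basis. For each basis vector v_i, ℓ(v_i) = <v_i, a> is a linear equation in the a_j's. Collect the n equations into a matrix system V a = ℓ, where row i of V is v_i (expressed in the standard basis). Since V is invertible (lower-triangular with 1s on the diagonal, up to permutation), solve by back-substitution:
  V =
[[1, 1, 1, 1],
 [-1, 0, 1, 0],
 [-1, 1, 0, 0],
 [1, 0, 0, 0]]
  V a = (-1, 2, -1, -1)
Solving gives a = (-1, -2, 1, 1).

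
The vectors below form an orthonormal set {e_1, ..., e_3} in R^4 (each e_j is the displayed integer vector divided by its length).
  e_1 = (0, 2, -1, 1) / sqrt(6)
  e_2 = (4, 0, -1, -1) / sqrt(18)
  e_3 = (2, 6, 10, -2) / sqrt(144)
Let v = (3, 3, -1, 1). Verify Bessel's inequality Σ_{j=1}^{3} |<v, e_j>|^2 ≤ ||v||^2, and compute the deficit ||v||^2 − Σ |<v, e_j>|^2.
Σ |<v, e_j>|^2 = 59/3; ||v||^2 = 20; deficit = 1/3

Write each e_j = u_j / sqrt(<u_j, u_j>) where u_j is the displayed integer vector. Then <v, e_j> = <v, u_j> / sqrt(<u_j, u_j>), so |<v, e_j>|^2 = <v, u_j>^2 / <u_j, u_j>.
Coefficients: <v, e_1> = 8/sqrt(6), <v, e_2> = 12/sqrt(18), <v, e_3> = 12/sqrt(144).
Square and sum: Σ |<v, e_j>|^2 = 59/3.
Compute ||v||^2 = v·v = 20.
Deficit = 20 − 59/3 = 1/3 ≥ 0, confirming Bessel's inequality. (The deficit equals ||v − Σ <v,e_j> e_j||^2, the squared distance from v to span{e_j}.)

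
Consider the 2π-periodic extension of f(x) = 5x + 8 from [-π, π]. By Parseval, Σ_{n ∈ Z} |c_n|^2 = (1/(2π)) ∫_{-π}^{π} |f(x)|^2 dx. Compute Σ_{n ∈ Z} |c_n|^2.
Σ |c_n|^2 = 25π^2/3 + 64

Expand and integrate term by term over [-π, π]:
  ∫ (5x)^2 dx = 25·(2π^3/3); ∫ 2·5·(8)·x dx = 0 (odd integrand); ∫ 8^2 dx = 64·2π.
So (1/(2π)) ∫_{-π}^{π} (5x + 8)^2 dx = 25π^2/3 + 64 = 25π^2/3 + 64.
Parseval ⇒ Σ |c_n|^2 = 25π^2/3 + 64.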